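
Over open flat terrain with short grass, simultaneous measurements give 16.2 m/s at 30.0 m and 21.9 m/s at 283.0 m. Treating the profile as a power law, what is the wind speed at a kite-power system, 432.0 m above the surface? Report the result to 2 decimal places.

23.18 m/s

First find α: α = ln(V₂/V₁)/ln(z₂/z₁) = ln(21.9/16.2)/ln(283.0/30.0) = 0.30148/2.24425 = 0.1343
Extrapolate from 283.0 m to 432.0 m: V₃ = 21.9 × (432.0/283.0)^0.1343 = 21.9 × 1.0585 = 23.1804 m/s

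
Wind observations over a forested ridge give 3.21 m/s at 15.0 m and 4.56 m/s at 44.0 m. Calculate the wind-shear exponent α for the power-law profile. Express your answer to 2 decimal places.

Power law: V₂/V₁ = (z₂/z₁)^α ⇒ α = ln(V₂/V₁) / ln(z₂/z₁)
α = ln(4.56/3.21) / ln(44.0/15.0) = ln(1.4206) / ln(2.9333)
  = 0.35105 / 1.07614 = 0.32621

α ≈ 0.33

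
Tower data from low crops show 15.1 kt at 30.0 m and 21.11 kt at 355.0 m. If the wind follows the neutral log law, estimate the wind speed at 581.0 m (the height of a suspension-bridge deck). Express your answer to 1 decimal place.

22.3 kt

Log law: V ∝ ln(z/z₀). From the pair, with r = V₁/V₂ = 0.71530,
ln z₀ = (ln z₁ − r·ln z₂)/(1 − r) = (3.4012 − 0.71530×5.8721)/0.28470 = -2.8069 → z₀ = 0.06039 m
V₃ = V₁ · ln(z₃/z₀)/ln(z₁/z₀) = 15.1 × 9.1717/6.2081 = 22.3082 kt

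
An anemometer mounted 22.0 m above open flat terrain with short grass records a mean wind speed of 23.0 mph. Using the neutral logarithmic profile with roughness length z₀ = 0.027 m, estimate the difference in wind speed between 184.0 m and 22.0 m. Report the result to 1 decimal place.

7.3 mph

Log law: V₂ = V₁ · ln(z₂/z₀)/ln(z₁/z₀) = 23.0 × 8.8269/6.7030 = 30.2878 mph
ΔV = 30.2878 − 23.0 = 7.2878 mph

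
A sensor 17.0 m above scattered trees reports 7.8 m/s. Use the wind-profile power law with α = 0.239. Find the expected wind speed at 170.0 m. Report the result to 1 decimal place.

Power-law profile: V₂ = V₁ · (z₂/z₁)^α
V₂ = 7.8 × (170.0/17.0)^0.239 = 7.8 × (10.0000)^0.239
    = 7.8 × 1.7338 = 13.5237 m/s

13.5 m/s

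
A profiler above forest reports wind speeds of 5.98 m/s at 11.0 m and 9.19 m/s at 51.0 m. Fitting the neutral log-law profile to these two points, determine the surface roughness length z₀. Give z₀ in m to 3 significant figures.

z₀ ≈ 0.631 m

Log law: V(z) ∝ ln(z/z₀). With r = V₁/V₂ = 5.98/9.19 = 0.65071,
r · ln(z₂/z₀) = ln(z₁/z₀) ⇒ ln z₀ = (ln z₁ − r·ln z₂)/(1 − r)
ln z₀ = (2.39790 − 0.65071×3.93183) / 0.34929 = -0.4597
z₀ = exp(-0.4597) = 0.6315 m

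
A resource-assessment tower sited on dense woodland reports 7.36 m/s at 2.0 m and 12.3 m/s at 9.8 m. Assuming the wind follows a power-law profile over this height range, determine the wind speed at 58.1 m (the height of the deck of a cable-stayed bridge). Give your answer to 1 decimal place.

First find α: α = ln(V₂/V₁)/ln(z₂/z₁) = ln(12.3/7.36)/ln(9.8/2.0) = 0.51354/1.58924 = 0.3231
Extrapolate from 9.8 m to 58.1 m: V₃ = 12.3 × (58.1/9.8)^0.3231 = 12.3 × 1.7773 = 21.8612 m/s

21.9 m/s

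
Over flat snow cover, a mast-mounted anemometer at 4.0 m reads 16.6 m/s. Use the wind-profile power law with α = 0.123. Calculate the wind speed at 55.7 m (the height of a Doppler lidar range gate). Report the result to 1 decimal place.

23.0 m/s

Power-law profile: V₂ = V₁ · (z₂/z₁)^α
V₂ = 16.6 × (55.7/4.0)^0.123 = 16.6 × (13.9250)^0.123
    = 16.6 × 1.3826 = 22.9506 m/s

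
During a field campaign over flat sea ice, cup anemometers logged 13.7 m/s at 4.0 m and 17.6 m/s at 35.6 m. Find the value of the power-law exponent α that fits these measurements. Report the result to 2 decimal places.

Power law: V₂/V₁ = (z₂/z₁)^α ⇒ α = ln(V₂/V₁) / ln(z₂/z₁)
α = ln(17.6/13.7) / ln(35.6/4.0) = ln(1.2847) / ln(8.9000)
  = 0.25050 / 2.18605 = 0.11459

α ≈ 0.11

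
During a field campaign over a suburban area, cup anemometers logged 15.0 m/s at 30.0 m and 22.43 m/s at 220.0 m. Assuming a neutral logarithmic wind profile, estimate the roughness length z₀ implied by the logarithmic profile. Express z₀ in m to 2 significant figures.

Log law: V(z) ∝ ln(z/z₀). With r = V₁/V₂ = 15.0/22.43 = 0.66875,
r · ln(z₂/z₀) = ln(z₁/z₀) ⇒ ln z₀ = (ln z₁ − r·ln z₂)/(1 − r)
ln z₀ = (3.40120 − 0.66875×5.39363) / 0.33125 = -0.6212
z₀ = exp(-0.6212) = 0.5373 m

z₀ ≈ 0.54 m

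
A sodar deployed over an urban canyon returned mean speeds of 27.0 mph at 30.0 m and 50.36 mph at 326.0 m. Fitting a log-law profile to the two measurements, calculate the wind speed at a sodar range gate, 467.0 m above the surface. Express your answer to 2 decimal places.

Log law: V ∝ ln(z/z₀). From the pair, with r = V₁/V₂ = 0.53614,
ln z₀ = (ln z₁ − r·ln z₂)/(1 − r) = (3.4012 − 0.53614×5.7869)/0.46386 = 0.6438 → z₀ = 1.904 m
V₃ = V₁ · ln(z₃/z₀)/ln(z₁/z₀) = 27.0 × 5.5026/2.7574 = 53.8794 mph

53.88 mph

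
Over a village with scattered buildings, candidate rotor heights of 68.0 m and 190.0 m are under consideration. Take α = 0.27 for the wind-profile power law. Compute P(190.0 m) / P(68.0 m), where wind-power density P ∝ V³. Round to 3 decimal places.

Speed ratio: V_B/V_A = (z_B/z_A)^α = (190.0/68.0)^0.27 = (2.7941)^0.27 = 1.31973
Power-density ratio: P_B/P_A = (V_B/V_A)³ = (1.31973)³ = 2.29857

2.299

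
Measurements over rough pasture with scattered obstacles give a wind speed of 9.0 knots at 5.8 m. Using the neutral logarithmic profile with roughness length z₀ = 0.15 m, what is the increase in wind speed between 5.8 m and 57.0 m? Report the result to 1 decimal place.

Log law: V₂ = V₁ · ln(z₂/z₀)/ln(z₁/z₀) = 9.0 × 5.9402/3.6550 = 14.6270 knots
ΔV = 14.6270 − 9.0 = 5.6270 knots

5.6 knots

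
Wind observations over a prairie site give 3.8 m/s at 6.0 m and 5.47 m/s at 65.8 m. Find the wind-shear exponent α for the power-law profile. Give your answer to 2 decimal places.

α ≈ 0.15

Power law: V₂/V₁ = (z₂/z₁)^α ⇒ α = ln(V₂/V₁) / ln(z₂/z₁)
α = ln(5.47/3.8) / ln(65.8/6.0) = ln(1.4395) / ln(10.9667)
  = 0.36428 / 2.39486 = 0.15211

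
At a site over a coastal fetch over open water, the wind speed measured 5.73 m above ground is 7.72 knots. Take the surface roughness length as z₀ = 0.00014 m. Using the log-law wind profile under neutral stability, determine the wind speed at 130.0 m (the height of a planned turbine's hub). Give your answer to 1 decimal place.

Log law: V(z) ∝ ln(z/z₀), so V₂/V₁ = ln(z₂/z₀) / ln(z₁/z₀).
ln(130.0/0.00014) = 13.7414, ln(5.73/0.00014) = 10.6196
V₂ = 7.72 × 13.7414/10.6196 = 7.72 × 1.2940 = 9.9894 knots

10.0 knots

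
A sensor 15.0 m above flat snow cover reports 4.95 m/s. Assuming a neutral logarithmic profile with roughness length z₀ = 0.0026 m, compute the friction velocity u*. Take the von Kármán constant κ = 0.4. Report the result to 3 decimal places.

u* ≈ 0.229 m/s

Log law: V(z) = (u*/κ) · ln(z/z₀) ⇒ u* = κ · V / ln(z/z₀)
u* = 0.4 × 4.95 / ln(15.0/0.0026) = 0.4 × 4.95 / 8.6603
   = 1.9800 / 8.6603 = 0.2286 m/s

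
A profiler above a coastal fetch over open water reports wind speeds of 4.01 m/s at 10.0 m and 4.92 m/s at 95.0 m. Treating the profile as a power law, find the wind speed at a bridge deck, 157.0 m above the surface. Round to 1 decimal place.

5.1 m/s

First find α: α = ln(V₂/V₁)/ln(z₂/z₁) = ln(4.92/4.01)/ln(95.0/10.0) = 0.20452/2.25129 = 0.0908
Extrapolate from 95.0 m to 157.0 m: V₃ = 4.92 × (157.0/95.0)^0.0908 = 4.92 × 1.0467 = 5.1497 m/s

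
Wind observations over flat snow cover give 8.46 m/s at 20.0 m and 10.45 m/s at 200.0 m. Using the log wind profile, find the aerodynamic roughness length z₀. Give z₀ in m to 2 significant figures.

z₀ ≈ 0.0011 m

Log law: V(z) ∝ ln(z/z₀). With r = V₁/V₂ = 8.46/10.45 = 0.80957,
r · ln(z₂/z₀) = ln(z₁/z₀) ⇒ ln z₀ = (ln z₁ − r·ln z₂)/(1 − r)
ln z₀ = (2.99573 − 0.80957×5.29832) / 0.19043 = -6.7931
z₀ = exp(-6.7931) = 0.001121 m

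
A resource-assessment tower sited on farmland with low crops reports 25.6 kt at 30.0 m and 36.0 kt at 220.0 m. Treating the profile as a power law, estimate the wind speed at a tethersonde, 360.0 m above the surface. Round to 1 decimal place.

First find α: α = ln(V₂/V₁)/ln(z₂/z₁) = ln(36.0/25.6)/ln(220.0/30.0) = 0.34093/1.99243 = 0.1711
Extrapolate from 220.0 m to 360.0 m: V₃ = 36.0 × (360.0/220.0)^0.1711 = 36.0 × 1.0879 = 39.1651 kt

39.2 kt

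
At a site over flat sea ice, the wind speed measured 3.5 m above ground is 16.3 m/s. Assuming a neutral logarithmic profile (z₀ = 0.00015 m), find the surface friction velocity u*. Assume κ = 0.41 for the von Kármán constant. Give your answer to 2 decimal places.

Log law: V(z) = (u*/κ) · ln(z/z₀) ⇒ u* = κ · V / ln(z/z₀)
u* = 0.41 × 16.3 / ln(3.5/0.00015) = 0.41 × 16.3 / 10.0576
   = 6.6830 / 10.0576 = 0.6645 m/s

u* ≈ 0.66 m/s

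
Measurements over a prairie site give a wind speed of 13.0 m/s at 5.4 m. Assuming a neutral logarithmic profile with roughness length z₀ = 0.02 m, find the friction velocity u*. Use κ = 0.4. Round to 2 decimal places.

Log law: V(z) = (u*/κ) · ln(z/z₀) ⇒ u* = κ · V / ln(z/z₀)
u* = 0.4 × 13.0 / ln(5.4/0.02) = 0.4 × 13.0 / 5.5984
   = 5.2000 / 5.5984 = 0.9288 m/s

u* ≈ 0.93 m/s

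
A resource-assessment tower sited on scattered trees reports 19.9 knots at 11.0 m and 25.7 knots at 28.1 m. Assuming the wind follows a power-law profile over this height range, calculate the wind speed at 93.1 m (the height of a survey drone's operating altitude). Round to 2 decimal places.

First find α: α = ln(V₂/V₁)/ln(z₂/z₁) = ln(25.7/19.9)/ln(28.1/11.0) = 0.25577/0.93787 = 0.2727
Extrapolate from 28.1 m to 93.1 m: V₃ = 25.7 × (93.1/28.1)^0.2727 = 25.7 × 1.3864 = 35.6296 knots

35.63 knots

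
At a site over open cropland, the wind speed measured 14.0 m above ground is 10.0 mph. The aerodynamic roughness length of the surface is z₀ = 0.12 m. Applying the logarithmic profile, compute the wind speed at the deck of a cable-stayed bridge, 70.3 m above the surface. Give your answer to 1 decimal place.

13.4 mph

Log law: V(z) ∝ ln(z/z₀), so V₂/V₁ = ln(z₂/z₀) / ln(z₁/z₀).
ln(70.3/0.12) = 6.3730, ln(14.0/0.12) = 4.7593
V₂ = 10.0 × 6.3730/4.7593 = 10.0 × 1.3391 = 13.3906 mph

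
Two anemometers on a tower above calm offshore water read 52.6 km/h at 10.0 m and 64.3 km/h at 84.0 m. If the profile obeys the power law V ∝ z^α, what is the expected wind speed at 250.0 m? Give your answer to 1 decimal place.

First find α: α = ln(V₂/V₁)/ln(z₂/z₁) = ln(64.3/52.6)/ln(84.0/10.0) = 0.20084/2.12823 = 0.0944
Extrapolate from 84.0 m to 250.0 m: V₃ = 64.3 × (250.0/84.0)^0.0944 = 64.3 × 1.1084 = 71.2707 km/h

71.3 km/h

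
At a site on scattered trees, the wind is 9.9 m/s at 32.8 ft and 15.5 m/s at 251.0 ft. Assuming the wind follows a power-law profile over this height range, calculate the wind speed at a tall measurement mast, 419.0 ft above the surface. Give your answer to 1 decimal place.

17.4 m/s

First find α: α = ln(V₂/V₁)/ln(z₂/z₁) = ln(15.5/9.9)/ln(251.0/32.8) = 0.44831/2.03502 = 0.2203
Extrapolate from 251.0 ft to 419.0 ft: V₃ = 15.5 × (419.0/251.0)^0.2203 = 15.5 × 1.1195 = 17.3523 m/s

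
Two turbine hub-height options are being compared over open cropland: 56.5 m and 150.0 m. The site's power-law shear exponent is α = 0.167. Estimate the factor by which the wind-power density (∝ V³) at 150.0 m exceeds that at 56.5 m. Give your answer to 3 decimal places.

Speed ratio: V_B/V_A = (z_B/z_A)^α = (150.0/56.5)^0.167 = (2.6549)^0.167 = 1.17710
Power-density ratio: P_B/P_A = (V_B/V_A)³ = (1.17710)³ = 1.63097

1.631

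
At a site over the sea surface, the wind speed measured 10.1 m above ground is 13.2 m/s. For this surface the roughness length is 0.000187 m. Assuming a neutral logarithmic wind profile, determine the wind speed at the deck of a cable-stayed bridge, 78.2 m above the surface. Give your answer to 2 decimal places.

15.68 m/s

Log law: V(z) ∝ ln(z/z₀), so V₂/V₁ = ln(z₂/z₀) / ln(z₁/z₀).
ln(78.2/0.000187) = 12.9437, ln(10.1/0.000187) = 10.8969
V₂ = 13.2 × 12.9437/10.8969 = 13.2 × 1.1878 = 15.6793 m/s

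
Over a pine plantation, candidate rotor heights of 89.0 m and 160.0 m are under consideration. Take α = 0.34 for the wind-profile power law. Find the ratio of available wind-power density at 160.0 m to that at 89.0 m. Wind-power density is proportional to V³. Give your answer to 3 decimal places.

1.819

Speed ratio: V_B/V_A = (z_B/z_A)^α = (160.0/89.0)^0.34 = (1.7978)^0.34 = 1.22070
Power-density ratio: P_B/P_A = (V_B/V_A)³ = (1.22070)³ = 1.81897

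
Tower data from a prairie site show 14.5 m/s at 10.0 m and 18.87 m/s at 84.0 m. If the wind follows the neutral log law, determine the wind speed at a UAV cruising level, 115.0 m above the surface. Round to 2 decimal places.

19.51 m/s

Log law: V ∝ ln(z/z₀). From the pair, with r = V₁/V₂ = 0.76842,
ln z₀ = (ln z₁ − r·ln z₂)/(1 − r) = (2.3026 − 0.76842×4.4308)/0.23158 = -4.7591 → z₀ = 0.008574 m
V₃ = V₁ · ln(z₃/z₀)/ln(z₁/z₀) = 14.5 × 9.5040/7.0616 = 19.5150 m/s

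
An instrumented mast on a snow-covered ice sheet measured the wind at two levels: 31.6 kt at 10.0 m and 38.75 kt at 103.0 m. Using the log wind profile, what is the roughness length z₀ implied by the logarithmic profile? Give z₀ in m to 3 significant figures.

Log law: V(z) ∝ ln(z/z₀). With r = V₁/V₂ = 31.6/38.75 = 0.81548,
r · ln(z₂/z₀) = ln(z₁/z₀) ⇒ ln z₀ = (ln z₁ − r·ln z₂)/(1 − r)
ln z₀ = (2.30259 − 0.81548×4.63473) / 0.18452 = -8.0045
z₀ = exp(-8.0045) = 0.0003340 m

z₀ ≈ 0.000334 m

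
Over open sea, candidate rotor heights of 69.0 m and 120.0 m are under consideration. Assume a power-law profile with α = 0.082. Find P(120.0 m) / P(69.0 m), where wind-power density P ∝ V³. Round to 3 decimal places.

Speed ratio: V_B/V_A = (z_B/z_A)^α = (120.0/69.0)^0.082 = (1.7391)^0.082 = 1.04642
Power-density ratio: P_B/P_A = (V_B/V_A)³ = (1.04642)³ = 1.14583

1.146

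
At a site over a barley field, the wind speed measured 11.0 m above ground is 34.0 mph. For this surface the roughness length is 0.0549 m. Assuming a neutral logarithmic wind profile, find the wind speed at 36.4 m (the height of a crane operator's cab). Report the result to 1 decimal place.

Log law: V(z) ∝ ln(z/z₀), so V₂/V₁ = ln(z₂/z₀) / ln(z₁/z₀).
ln(36.4/0.0549) = 6.4968, ln(11.0/0.0549) = 5.3001
V₂ = 34.0 × 6.4968/5.3001 = 34.0 × 1.2258 = 41.6766 mph

41.7 mph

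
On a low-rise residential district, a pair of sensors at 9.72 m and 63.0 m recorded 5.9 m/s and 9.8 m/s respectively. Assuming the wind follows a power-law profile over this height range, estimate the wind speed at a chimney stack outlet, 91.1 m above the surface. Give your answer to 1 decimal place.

First find α: α = ln(V₂/V₁)/ln(z₂/z₁) = ln(9.8/5.9)/ln(63.0/9.72) = 0.50743/1.86895 = 0.2715
Extrapolate from 63.0 m to 91.1 m: V₃ = 9.8 × (91.1/63.0)^0.2715 = 9.8 × 1.1053 = 10.8322 m/s

10.8 m/s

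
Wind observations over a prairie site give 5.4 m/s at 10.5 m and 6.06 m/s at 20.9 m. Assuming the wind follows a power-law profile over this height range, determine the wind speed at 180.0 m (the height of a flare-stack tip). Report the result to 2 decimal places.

8.69 m/s

First find α: α = ln(V₂/V₁)/ln(z₂/z₁) = ln(6.06/5.4)/ln(20.9/10.5) = 0.11531/0.68837 = 0.1675
Extrapolate from 20.9 m to 180.0 m: V₃ = 6.06 × (180.0/20.9)^0.1675 = 6.06 × 1.4343 = 8.6920 m/s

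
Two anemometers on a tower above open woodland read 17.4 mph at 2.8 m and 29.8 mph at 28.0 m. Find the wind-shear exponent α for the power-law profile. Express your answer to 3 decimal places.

α ≈ 0.234

Power law: V₂/V₁ = (z₂/z₁)^α ⇒ α = ln(V₂/V₁) / ln(z₂/z₁)
α = ln(29.8/17.4) / ln(28.0/2.8) = ln(1.7126) / ln(10.0000)
  = 0.53804 / 2.30259 = 0.23367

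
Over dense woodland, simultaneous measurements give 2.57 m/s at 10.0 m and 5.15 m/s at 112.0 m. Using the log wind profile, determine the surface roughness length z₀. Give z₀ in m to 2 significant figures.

z₀ ≈ 0.90 m

Log law: V(z) ∝ ln(z/z₀). With r = V₁/V₂ = 2.57/5.15 = 0.49903,
r · ln(z₂/z₀) = ln(z₁/z₀) ⇒ ln z₀ = (ln z₁ − r·ln z₂)/(1 − r)
ln z₀ = (2.30259 − 0.49903×4.71850) / 0.50097 = -0.1040
z₀ = exp(-0.1040) = 0.9013 m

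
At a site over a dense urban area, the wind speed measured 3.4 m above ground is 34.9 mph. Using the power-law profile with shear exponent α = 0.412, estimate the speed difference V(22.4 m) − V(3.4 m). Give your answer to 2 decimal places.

40.99 mph

Power law: V₂ = V₁ · (z₂/z₁)^α = 34.9 × (6.5882)^0.412 = 75.8854 mph
ΔV = 75.8854 − 34.9 = 40.9854 mph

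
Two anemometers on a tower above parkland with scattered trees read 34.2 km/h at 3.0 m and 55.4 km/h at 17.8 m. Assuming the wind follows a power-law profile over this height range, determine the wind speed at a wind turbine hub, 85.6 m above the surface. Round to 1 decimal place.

First find α: α = ln(V₂/V₁)/ln(z₂/z₁) = ln(55.4/34.2)/ln(17.8/3.0) = 0.48235/1.78059 = 0.2709
Extrapolate from 17.8 m to 85.6 m: V₃ = 55.4 × (85.6/17.8)^0.2709 = 55.4 × 1.5303 = 84.7765 km/h

84.8 km/h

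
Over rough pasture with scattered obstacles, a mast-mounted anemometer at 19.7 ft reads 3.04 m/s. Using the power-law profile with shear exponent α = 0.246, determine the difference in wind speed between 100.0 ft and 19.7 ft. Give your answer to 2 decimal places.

Power law: V₂ = V₁ · (z₂/z₁)^α = 3.04 × (5.0761)^0.246 = 4.5335 m/s
ΔV = 4.5335 − 3.04 = 1.4935 m/s

1.49 m/s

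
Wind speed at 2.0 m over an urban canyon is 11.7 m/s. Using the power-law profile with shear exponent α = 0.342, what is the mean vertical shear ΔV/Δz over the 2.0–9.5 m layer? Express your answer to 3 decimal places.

Power law: V₂ = V₁ · (z₂/z₁)^α = 11.7 × (4.7500)^0.342 = 19.9349 m/s
ΔV/Δz = (19.9349 − 11.7)/(9.5 − 2.0) = 8.2349/7.5000 = 1.09799 m/s/m

1.098 m/s/m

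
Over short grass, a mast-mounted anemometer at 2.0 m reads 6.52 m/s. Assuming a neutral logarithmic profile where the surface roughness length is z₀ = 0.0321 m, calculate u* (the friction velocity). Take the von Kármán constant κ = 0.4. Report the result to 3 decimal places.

u* ≈ 0.631 m/s

Log law: V(z) = (u*/κ) · ln(z/z₀) ⇒ u* = κ · V / ln(z/z₀)
u* = 0.4 × 6.52 / ln(2.0/0.0321) = 0.4 × 6.52 / 4.1320
   = 2.6080 / 4.1320 = 0.6312 m/s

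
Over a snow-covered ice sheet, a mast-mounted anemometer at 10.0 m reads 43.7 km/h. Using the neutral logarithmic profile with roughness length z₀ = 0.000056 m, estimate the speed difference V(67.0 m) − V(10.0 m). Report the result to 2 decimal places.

6.87 km/h

Log law: V₂ = V₁ · ln(z₂/z₀)/ln(z₁/z₀) = 43.7 × 13.9949/12.0927 = 50.5737 km/h
ΔV = 50.5737 − 43.7 = 6.8737 km/h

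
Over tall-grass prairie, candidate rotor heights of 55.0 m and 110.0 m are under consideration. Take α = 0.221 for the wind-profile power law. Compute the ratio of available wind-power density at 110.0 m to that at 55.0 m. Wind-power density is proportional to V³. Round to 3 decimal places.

1.583

Speed ratio: V_B/V_A = (z_B/z_A)^α = (110.0/55.0)^0.221 = (2.0000)^0.221 = 1.16554
Power-density ratio: P_B/P_A = (V_B/V_A)³ = (1.16554)³ = 1.58337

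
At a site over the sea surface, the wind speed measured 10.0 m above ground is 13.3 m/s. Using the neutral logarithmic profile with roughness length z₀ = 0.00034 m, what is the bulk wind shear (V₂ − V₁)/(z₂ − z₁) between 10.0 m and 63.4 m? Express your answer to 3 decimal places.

Log law: V₂ = V₁ · ln(z₂/z₀)/ln(z₁/z₀) = 13.3 × 12.1360/10.2892 = 15.6873 m/s
ΔV/Δz = (15.6873 − 13.3)/(63.4 − 10.0) = 2.3873/53.4000 = 0.04471 m/s/m

0.045 m/s/m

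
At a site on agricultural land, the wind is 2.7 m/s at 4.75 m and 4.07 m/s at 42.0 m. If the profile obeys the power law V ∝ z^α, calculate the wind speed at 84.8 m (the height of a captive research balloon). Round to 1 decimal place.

4.6 m/s

First find α: α = ln(V₂/V₁)/ln(z₂/z₁) = ln(4.07/2.7)/ln(42.0/4.75) = 0.41039/2.17953 = 0.1883
Extrapolate from 42.0 m to 84.8 m: V₃ = 4.07 × (84.8/42.0)^0.1883 = 4.07 × 1.1415 = 4.6457 m/s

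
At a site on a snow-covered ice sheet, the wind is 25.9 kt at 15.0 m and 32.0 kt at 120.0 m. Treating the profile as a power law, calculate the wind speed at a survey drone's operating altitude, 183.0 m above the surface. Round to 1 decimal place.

First find α: α = ln(V₂/V₁)/ln(z₂/z₁) = ln(32.0/25.9)/ln(120.0/15.0) = 0.21149/2.07944 = 0.1017
Extrapolate from 120.0 m to 183.0 m: V₃ = 32.0 × (183.0/120.0)^0.1017 = 32.0 × 1.0439 = 33.4033 kt

33.4 kt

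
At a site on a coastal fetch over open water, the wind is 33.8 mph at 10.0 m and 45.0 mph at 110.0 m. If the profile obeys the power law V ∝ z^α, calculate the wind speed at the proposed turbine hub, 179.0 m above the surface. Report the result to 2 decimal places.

47.69 mph

First find α: α = ln(V₂/V₁)/ln(z₂/z₁) = ln(45.0/33.8)/ln(110.0/10.0) = 0.28620/2.39790 = 0.1194
Extrapolate from 110.0 m to 179.0 m: V₃ = 45.0 × (179.0/110.0)^0.1194 = 45.0 × 1.0598 = 47.6926 mph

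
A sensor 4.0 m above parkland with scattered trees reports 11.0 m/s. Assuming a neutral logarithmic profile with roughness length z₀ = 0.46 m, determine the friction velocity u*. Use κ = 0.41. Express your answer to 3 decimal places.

Log law: V(z) = (u*/κ) · ln(z/z₀) ⇒ u* = κ · V / ln(z/z₀)
u* = 0.41 × 11.0 / ln(4.0/0.46) = 0.41 × 11.0 / 2.1628
   = 4.5100 / 2.1628 = 2.0852 m/s

u* ≈ 2.085 m/s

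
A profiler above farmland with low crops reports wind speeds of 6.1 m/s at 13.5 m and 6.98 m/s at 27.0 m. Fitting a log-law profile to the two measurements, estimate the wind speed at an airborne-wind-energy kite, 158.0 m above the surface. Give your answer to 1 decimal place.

Log law: V ∝ ln(z/z₀). From the pair, with r = V₁/V₂ = 0.87393,
ln z₀ = (ln z₁ − r·ln z₂)/(1 − r) = (2.6027 − 0.87393×3.2958)/0.12607 = -2.2021 → z₀ = 0.1106 m
V₃ = V₁ · ln(z₃/z₀)/ln(z₁/z₀) = 6.1 × 7.2647/4.8048 = 9.2230 m/s

9.2 m/s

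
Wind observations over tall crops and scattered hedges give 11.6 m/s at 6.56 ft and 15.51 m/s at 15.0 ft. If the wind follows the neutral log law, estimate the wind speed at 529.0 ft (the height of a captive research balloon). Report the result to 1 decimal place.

32.4 m/s

Log law: V ∝ ln(z/z₀). From the pair, with r = V₁/V₂ = 0.74790,
ln z₀ = (ln z₁ − r·ln z₂)/(1 − r) = (1.8810 − 0.74790×2.7081)/0.25210 = -0.5727 → z₀ = 0.5640 ft
V₃ = V₁ · ln(z₃/z₀)/ln(z₁/z₀) = 11.6 × 6.8437/2.4537 = 32.3541 m/s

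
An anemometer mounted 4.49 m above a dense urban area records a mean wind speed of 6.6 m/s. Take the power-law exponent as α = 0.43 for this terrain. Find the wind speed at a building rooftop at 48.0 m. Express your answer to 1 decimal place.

18.3 m/s

Power-law profile: V₂ = V₁ · (z₂/z₁)^α
V₂ = 6.6 × (48.0/4.49)^0.43 = 6.6 × (10.6904)^0.43
    = 6.6 × 2.7699 = 18.2815 m/s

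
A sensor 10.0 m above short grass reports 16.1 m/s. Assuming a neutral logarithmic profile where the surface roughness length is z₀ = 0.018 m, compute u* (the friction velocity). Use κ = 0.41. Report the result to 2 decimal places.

Log law: V(z) = (u*/κ) · ln(z/z₀) ⇒ u* = κ · V / ln(z/z₀)
u* = 0.41 × 16.1 / ln(10.0/0.018) = 0.41 × 16.1 / 6.3200
   = 6.6010 / 6.3200 = 1.0445 m/s

u* ≈ 1.04 m/s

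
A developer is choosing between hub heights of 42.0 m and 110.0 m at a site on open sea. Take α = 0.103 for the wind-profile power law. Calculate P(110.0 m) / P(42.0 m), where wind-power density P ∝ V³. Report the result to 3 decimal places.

Speed ratio: V_B/V_A = (z_B/z_A)^α = (110.0/42.0)^0.103 = (2.6190)^0.103 = 1.10425
Power-density ratio: P_B/P_A = (V_B/V_A)³ = (1.10425)³ = 1.34650

1.346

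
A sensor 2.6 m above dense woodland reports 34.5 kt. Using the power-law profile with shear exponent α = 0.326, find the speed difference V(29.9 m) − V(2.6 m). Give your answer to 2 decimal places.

41.99 kt

Power law: V₂ = V₁ · (z₂/z₁)^α = 34.5 × (11.5000)^0.326 = 76.4903 kt
ΔV = 76.4903 − 34.5 = 41.9903 kt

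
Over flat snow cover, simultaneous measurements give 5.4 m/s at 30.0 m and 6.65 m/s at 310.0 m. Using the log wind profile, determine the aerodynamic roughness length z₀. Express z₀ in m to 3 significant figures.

z₀ ≈ 0.00125 m

Log law: V(z) ∝ ln(z/z₀). With r = V₁/V₂ = 5.4/6.65 = 0.81203,
r · ln(z₂/z₀) = ln(z₁/z₀) ⇒ ln z₀ = (ln z₁ − r·ln z₂)/(1 − r)
ln z₀ = (3.40120 − 0.81203×5.73657) / 0.18797 = -6.6876
z₀ = exp(-6.6876) = 0.001246 m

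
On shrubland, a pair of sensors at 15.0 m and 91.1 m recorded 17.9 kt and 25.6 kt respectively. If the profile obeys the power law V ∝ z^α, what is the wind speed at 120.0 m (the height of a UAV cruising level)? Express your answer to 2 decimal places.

First find α: α = ln(V₂/V₁)/ln(z₂/z₁) = ln(25.6/17.9)/ln(91.1/15.0) = 0.35779/1.80391 = 0.1983
Extrapolate from 91.1 m to 120.0 m: V₃ = 25.6 × (120.0/91.1)^0.1983 = 25.6 × 1.0562 = 27.0380 kt

27.04 kt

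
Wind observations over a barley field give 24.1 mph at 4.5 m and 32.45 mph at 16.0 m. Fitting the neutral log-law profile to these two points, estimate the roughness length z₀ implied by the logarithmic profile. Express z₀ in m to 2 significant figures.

Log law: V(z) ∝ ln(z/z₀). With r = V₁/V₂ = 24.1/32.45 = 0.74268,
r · ln(z₂/z₀) = ln(z₁/z₀) ⇒ ln z₀ = (ln z₁ − r·ln z₂)/(1 − r)
ln z₀ = (1.50408 − 0.74268×2.77259) / 0.25732 = -2.1571
z₀ = exp(-2.1571) = 0.1157 m

z₀ ≈ 0.12 m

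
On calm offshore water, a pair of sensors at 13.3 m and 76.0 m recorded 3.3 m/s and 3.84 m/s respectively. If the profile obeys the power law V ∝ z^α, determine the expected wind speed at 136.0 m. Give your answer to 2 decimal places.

4.04 m/s

First find α: α = ln(V₂/V₁)/ln(z₂/z₁) = ln(3.84/3.3)/ln(76.0/13.3) = 0.15155/1.74297 = 0.0869
Extrapolate from 76.0 m to 136.0 m: V₃ = 3.84 × (136.0/76.0)^0.0869 = 3.84 × 1.0519 = 4.0393 m/s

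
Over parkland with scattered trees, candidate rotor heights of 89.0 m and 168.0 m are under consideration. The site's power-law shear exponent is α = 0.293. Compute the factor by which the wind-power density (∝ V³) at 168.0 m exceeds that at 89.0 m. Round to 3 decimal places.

1.748

Speed ratio: V_B/V_A = (z_B/z_A)^α = (168.0/89.0)^0.293 = (1.8876)^0.293 = 1.20460
Power-density ratio: P_B/P_A = (V_B/V_A)³ = (1.20460)³ = 1.74797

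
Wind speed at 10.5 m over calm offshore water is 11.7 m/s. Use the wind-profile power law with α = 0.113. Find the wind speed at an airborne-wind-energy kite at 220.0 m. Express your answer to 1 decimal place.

Power-law profile: V₂ = V₁ · (z₂/z₁)^α
V₂ = 11.7 × (220.0/10.5)^0.113 = 11.7 × (20.9524)^0.113
    = 11.7 × 1.4103 = 16.5000 m/s

16.5 m/s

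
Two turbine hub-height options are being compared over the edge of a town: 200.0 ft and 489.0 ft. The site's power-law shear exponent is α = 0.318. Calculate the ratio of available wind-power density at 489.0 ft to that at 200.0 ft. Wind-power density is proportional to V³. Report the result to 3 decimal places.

2.346

Speed ratio: V_B/V_A = (z_B/z_A)^α = (489.0/200.0)^0.318 = (2.4450)^0.318 = 1.32884
Power-density ratio: P_B/P_A = (V_B/V_A)³ = (1.32884)³ = 2.34649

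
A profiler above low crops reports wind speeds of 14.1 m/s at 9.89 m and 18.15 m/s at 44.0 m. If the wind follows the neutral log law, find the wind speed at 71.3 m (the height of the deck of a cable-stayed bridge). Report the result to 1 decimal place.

19.5 m/s

Log law: V ∝ ln(z/z₀). From the pair, with r = V₁/V₂ = 0.77686,
ln z₀ = (ln z₁ − r·ln z₂)/(1 − r) = (2.2915 − 0.77686×3.7842)/0.22314 = -2.9052 → z₀ = 0.05474 m
V₃ = V₁ · ln(z₃/z₀)/ln(z₁/z₀) = 14.1 × 7.1721/5.1967 = 19.4597 m/s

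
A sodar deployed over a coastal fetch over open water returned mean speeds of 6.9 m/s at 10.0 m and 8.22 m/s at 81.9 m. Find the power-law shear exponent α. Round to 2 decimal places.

α ≈ 0.08

Power law: V₂/V₁ = (z₂/z₁)^α ⇒ α = ln(V₂/V₁) / ln(z₂/z₁)
α = ln(8.22/6.9) / ln(81.9/10.0) = ln(1.1913) / ln(8.1900)
  = 0.17505 / 2.10291 = 0.08324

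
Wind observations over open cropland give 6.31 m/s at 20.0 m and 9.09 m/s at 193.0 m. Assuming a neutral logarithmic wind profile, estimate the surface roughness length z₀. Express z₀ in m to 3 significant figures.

Log law: V(z) ∝ ln(z/z₀). With r = V₁/V₂ = 6.31/9.09 = 0.69417,
r · ln(z₂/z₀) = ln(z₁/z₀) ⇒ ln z₀ = (ln z₁ − r·ln z₂)/(1 − r)
ln z₀ = (2.99573 − 0.69417×5.26269) / 0.30583 = -2.1498
z₀ = exp(-2.1498) = 0.1165 m

z₀ ≈ 0.117 m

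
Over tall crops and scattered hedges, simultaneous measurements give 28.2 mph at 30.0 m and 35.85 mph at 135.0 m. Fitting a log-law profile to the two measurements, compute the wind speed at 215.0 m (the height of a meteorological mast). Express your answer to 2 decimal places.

38.22 mph

Log law: V ∝ ln(z/z₀). From the pair, with r = V₁/V₂ = 0.78661,
ln z₀ = (ln z₁ − r·ln z₂)/(1 − r) = (3.4012 − 0.78661×4.9053)/0.21339 = -2.1432 → z₀ = 0.1173 m
V₃ = V₁ · ln(z₃/z₀)/ln(z₁/z₀) = 28.2 × 7.5139/5.5444 = 38.2169 mph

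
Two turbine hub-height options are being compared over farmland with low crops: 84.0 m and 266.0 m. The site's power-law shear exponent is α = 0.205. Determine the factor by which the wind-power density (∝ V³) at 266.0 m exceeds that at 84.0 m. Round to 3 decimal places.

Speed ratio: V_B/V_A = (z_B/z_A)^α = (266.0/84.0)^0.205 = (3.1667)^0.205 = 1.26655
Power-density ratio: P_B/P_A = (V_B/V_A)³ = (1.26655)³ = 2.03175

2.032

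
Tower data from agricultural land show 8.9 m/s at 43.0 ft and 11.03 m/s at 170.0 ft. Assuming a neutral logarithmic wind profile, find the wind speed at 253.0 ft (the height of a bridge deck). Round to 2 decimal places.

Log law: V ∝ ln(z/z₀). From the pair, with r = V₁/V₂ = 0.80689,
ln z₀ = (ln z₁ − r·ln z₂)/(1 − r) = (3.7612 − 0.80689×5.1358)/0.19311 = -1.9824 → z₀ = 0.1377 ft
V₃ = V₁ · ln(z₃/z₀)/ln(z₁/z₀) = 8.9 × 7.5158/5.7436 = 11.6461 m/s

11.65 m/s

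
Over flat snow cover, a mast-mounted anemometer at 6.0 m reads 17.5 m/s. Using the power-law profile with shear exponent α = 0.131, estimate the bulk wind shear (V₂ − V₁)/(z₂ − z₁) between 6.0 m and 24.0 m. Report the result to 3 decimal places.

0.194 m/s/m

Power law: V₂ = V₁ · (z₂/z₁)^α = 17.5 × (4.0000)^0.131 = 20.9849 m/s
ΔV/Δz = (20.9849 − 17.5)/(24.0 − 6.0) = 3.4849/18.0000 = 0.19361 m/s/m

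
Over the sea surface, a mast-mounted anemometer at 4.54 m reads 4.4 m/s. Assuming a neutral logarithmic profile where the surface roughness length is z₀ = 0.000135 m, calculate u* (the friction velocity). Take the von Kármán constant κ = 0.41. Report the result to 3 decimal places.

u* ≈ 0.173 m/s

Log law: V(z) = (u*/κ) · ln(z/z₀) ⇒ u* = κ · V / ln(z/z₀)
u* = 0.41 × 4.4 / ln(4.54/0.000135) = 0.41 × 4.4 / 10.4232
   = 1.8040 / 10.4232 = 0.1731 m/s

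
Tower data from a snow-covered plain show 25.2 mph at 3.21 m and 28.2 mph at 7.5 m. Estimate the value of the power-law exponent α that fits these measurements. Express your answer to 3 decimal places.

Power law: V₂/V₁ = (z₂/z₁)^α ⇒ α = ln(V₂/V₁) / ln(z₂/z₁)
α = ln(28.2/25.2) / ln(7.5/3.21) = ln(1.1190) / ln(2.3364)
  = 0.11248 / 0.84863 = 0.13254

α ≈ 0.133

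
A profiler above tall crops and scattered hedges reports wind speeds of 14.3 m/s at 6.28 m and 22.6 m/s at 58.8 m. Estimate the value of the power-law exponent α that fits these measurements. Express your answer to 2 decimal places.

α ≈ 0.20

Power law: V₂/V₁ = (z₂/z₁)^α ⇒ α = ln(V₂/V₁) / ln(z₂/z₁)
α = ln(22.6/14.3) / ln(58.8/6.28) = ln(1.5804) / ln(9.3631)
  = 0.45769 / 2.23677 = 0.20462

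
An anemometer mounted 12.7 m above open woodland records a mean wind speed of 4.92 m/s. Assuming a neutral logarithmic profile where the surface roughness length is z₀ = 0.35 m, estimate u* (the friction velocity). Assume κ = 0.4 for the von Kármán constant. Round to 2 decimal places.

u* ≈ 0.55 m/s

Log law: V(z) = (u*/κ) · ln(z/z₀) ⇒ u* = κ · V / ln(z/z₀)
u* = 0.4 × 4.92 / ln(12.7/0.35) = 0.4 × 4.92 / 3.5914
   = 1.9680 / 3.5914 = 0.5480 m/s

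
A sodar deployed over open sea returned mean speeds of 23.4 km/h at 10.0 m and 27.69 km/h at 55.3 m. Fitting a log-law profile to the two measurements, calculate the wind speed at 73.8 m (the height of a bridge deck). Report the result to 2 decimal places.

28.41 km/h

Log law: V ∝ ln(z/z₀). From the pair, with r = V₁/V₂ = 0.84507,
ln z₀ = (ln z₁ − r·ln z₂)/(1 − r) = (2.3026 − 0.84507×4.0128)/0.15493 = -7.0257 → z₀ = 0.0008887 m
V₃ = V₁ · ln(z₃/z₀)/ln(z₁/z₀) = 23.4 × 11.3271/9.3283 = 28.4139 km/h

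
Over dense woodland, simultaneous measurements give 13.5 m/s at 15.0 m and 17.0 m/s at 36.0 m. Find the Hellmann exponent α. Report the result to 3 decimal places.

Power law: V₂/V₁ = (z₂/z₁)^α ⇒ α = ln(V₂/V₁) / ln(z₂/z₁)
α = ln(17.0/13.5) / ln(36.0/15.0) = ln(1.2593) / ln(2.4000)
  = 0.23052 / 0.87547 = 0.26331

α ≈ 0.263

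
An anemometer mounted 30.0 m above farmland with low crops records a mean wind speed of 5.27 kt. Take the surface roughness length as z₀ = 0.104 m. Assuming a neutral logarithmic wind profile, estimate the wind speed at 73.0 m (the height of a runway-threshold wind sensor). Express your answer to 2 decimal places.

Log law: V(z) ∝ ln(z/z₀), so V₂/V₁ = ln(z₂/z₀) / ln(z₁/z₀).
ln(73.0/0.104) = 6.5538, ln(30.0/0.104) = 5.6646
V₂ = 5.27 × 6.5538/5.6646 = 5.27 × 1.1570 = 6.0973 kt

6.10 kt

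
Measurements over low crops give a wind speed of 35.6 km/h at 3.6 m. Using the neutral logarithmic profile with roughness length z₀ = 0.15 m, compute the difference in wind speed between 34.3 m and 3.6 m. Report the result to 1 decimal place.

25.3 km/h

Log law: V₂ = V₁ · ln(z₂/z₀)/ln(z₁/z₀) = 35.6 × 5.4323/3.1781 = 60.8513 km/h
ΔV = 60.8513 − 35.6 = 25.2513 km/h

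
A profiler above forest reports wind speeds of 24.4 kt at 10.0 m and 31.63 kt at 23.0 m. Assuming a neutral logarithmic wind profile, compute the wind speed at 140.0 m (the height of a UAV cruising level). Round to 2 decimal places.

Log law: V ∝ ln(z/z₀). From the pair, with r = V₁/V₂ = 0.77142,
ln z₀ = (ln z₁ − r·ln z₂)/(1 − r) = (2.3026 − 0.77142×3.1355)/0.22858 = -0.5083 → z₀ = 0.6015 m
V₃ = V₁ · ln(z₃/z₀)/ln(z₁/z₀) = 24.4 × 5.4500/2.8109 = 47.3081 kt

47.31 kt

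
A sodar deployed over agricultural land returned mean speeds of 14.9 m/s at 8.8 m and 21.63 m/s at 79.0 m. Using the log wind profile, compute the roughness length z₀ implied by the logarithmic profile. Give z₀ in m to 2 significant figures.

Log law: V(z) ∝ ln(z/z₀). With r = V₁/V₂ = 14.9/21.63 = 0.68886,
r · ln(z₂/z₀) = ln(z₁/z₀) ⇒ ln z₀ = (ln z₁ − r·ln z₂)/(1 − r)
ln z₀ = (2.17475 − 0.68886×4.36945) / 0.31114 = -2.6842
z₀ = exp(-2.6842) = 0.06827 m

z₀ ≈ 0.068 m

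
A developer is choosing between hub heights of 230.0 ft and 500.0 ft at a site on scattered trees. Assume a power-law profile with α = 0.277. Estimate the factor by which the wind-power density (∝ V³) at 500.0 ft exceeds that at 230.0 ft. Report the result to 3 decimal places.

1.907

Speed ratio: V_B/V_A = (z_B/z_A)^α = (500.0/230.0)^0.277 = (2.1739)^0.277 = 1.23998
Power-density ratio: P_B/P_A = (V_B/V_A)³ = (1.23998)³ = 1.90655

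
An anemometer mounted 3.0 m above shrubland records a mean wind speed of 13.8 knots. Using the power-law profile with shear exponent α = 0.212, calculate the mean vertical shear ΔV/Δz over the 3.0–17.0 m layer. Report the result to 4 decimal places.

Power law: V₂ = V₁ · (z₂/z₁)^α = 13.8 × (5.6667)^0.212 = 19.9335 knots
ΔV/Δz = (19.9335 − 13.8)/(17.0 − 3.0) = 6.1335/14.0000 = 0.43811 knots/m

0.4381 knots/m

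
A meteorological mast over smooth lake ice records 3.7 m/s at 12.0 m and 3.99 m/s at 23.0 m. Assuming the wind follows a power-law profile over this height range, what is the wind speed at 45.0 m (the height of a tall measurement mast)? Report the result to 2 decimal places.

First find α: α = ln(V₂/V₁)/ln(z₂/z₁) = ln(3.99/3.7)/ln(23.0/12.0) = 0.07546/0.65059 = 0.1160
Extrapolate from 23.0 m to 45.0 m: V₃ = 3.99 × (45.0/23.0)^0.1160 = 3.99 × 1.0810 = 4.3130 m/s

4.31 m/s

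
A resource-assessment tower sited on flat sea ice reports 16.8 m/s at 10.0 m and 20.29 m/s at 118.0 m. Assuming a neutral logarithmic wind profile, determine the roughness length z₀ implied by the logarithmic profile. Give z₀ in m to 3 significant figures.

z₀ ≈ 0.0000692 m

Log law: V(z) ∝ ln(z/z₀). With r = V₁/V₂ = 16.8/20.29 = 0.82799,
r · ln(z₂/z₀) = ln(z₁/z₀) ⇒ ln z₀ = (ln z₁ − r·ln z₂)/(1 − r)
ln z₀ = (2.30259 − 0.82799×4.77068) / 0.17201 = -9.5782
z₀ = exp(-9.5782) = 0.00006922 m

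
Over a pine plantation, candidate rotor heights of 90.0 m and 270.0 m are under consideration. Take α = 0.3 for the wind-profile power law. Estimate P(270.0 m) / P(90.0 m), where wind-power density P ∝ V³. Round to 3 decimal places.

2.688

Speed ratio: V_B/V_A = (z_B/z_A)^α = (270.0/90.0)^0.3 = (3.0000)^0.3 = 1.39039
Power-density ratio: P_B/P_A = (V_B/V_A)³ = (1.39039)³ = 2.68788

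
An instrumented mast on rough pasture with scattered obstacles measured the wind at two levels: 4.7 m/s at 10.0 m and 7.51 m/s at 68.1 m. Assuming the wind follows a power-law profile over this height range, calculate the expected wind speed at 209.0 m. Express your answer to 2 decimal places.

First find α: α = ln(V₂/V₁)/ln(z₂/z₁) = ln(7.51/4.7)/ln(68.1/10.0) = 0.46867/1.91839 = 0.2443
Extrapolate from 68.1 m to 209.0 m: V₃ = 7.51 × (209.0/68.1)^0.2443 = 7.51 × 1.3152 = 9.8768 m/s

9.88 m/s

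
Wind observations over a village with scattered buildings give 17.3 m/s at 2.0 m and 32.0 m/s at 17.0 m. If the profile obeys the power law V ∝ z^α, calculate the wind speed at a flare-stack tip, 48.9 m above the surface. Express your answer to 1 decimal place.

43.4 m/s

First find α: α = ln(V₂/V₁)/ln(z₂/z₁) = ln(32.0/17.3)/ln(17.0/2.0) = 0.61503/2.14007 = 0.2874
Extrapolate from 17.0 m to 48.9 m: V₃ = 32.0 × (48.9/17.0)^0.2874 = 32.0 × 1.3548 = 43.3532 m/s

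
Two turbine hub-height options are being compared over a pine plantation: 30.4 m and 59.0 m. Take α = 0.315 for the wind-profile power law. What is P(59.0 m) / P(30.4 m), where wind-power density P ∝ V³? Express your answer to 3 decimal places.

1.871

Speed ratio: V_B/V_A = (z_B/z_A)^α = (59.0/30.4)^0.315 = (1.9408)^0.315 = 1.23229
Power-density ratio: P_B/P_A = (V_B/V_A)³ = (1.23229)³ = 1.87128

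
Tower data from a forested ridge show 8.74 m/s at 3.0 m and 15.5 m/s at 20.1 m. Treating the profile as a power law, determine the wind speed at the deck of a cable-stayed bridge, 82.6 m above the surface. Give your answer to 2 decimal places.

23.73 m/s

First find α: α = ln(V₂/V₁)/ln(z₂/z₁) = ln(15.5/8.74)/ln(20.1/3.0) = 0.57293/1.90211 = 0.3012
Extrapolate from 20.1 m to 82.6 m: V₃ = 15.5 × (82.6/20.1)^0.3012 = 15.5 × 1.5307 = 23.7251 m/s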